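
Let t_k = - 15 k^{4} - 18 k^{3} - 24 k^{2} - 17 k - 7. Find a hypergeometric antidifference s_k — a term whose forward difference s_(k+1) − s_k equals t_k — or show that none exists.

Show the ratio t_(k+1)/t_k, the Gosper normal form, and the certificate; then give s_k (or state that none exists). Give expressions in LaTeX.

s_k = k \left(- 3 k^{4} + 3 k^{3} - 4 k^{2} - k - 2\right)

The ratio is (15*k**4 + 78*k**3 + 168*k**2 + 179*k + 81)/(15*k**4 + 18*k**3 + 24*k**2 + 17*k + 7).
Normal form (A,B,C) = (1, 1, k**4 + 6*k**3/5 + 8*k**2/5 + 17*k/15 + 7/15).
Need (1)·f(k+1) − (1)·f(k) = k**4 + 6*k**3/5 + 8*k**2/5 + 17*k/15 + 7/15.
Degrees (0,0,4) ⇒ d ≤ 5.
Match coefficients ⇒ f(k) = k*(3*k**4 - 3*k**3 + 4*k**2 + k + 2)/15.
Then R = B(k−1)f/C = k*(3*k**4 - 3*k**3 + 4*k**2 + k + 2)/(15*k**4 + 18*k**3 + 24*k**2 + 17*k + 7), so s_k = R(k)·t_k = k*(-3*k**4 + 3*k**3 - 4*k**2 - k - 2).
Verify: -15*k**4 - 18*k**3 - 24*k**2 - 17*k - 7 matches t_k.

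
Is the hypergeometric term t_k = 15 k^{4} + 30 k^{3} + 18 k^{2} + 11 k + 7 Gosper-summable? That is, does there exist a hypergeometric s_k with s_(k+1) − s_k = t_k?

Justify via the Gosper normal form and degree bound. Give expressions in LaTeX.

Compute t_(k+1)/t_k: get (15*k**4 + 90*k**3 + 198*k**2 + 197*k + 81)/(15*k**4 + 30*k**3 + 18*k**2 + 11*k + 7).
Gosper form: A/B · C(k+1)/C(k) with A=1, B=1, C=k**4 + 2*k**3 + 6*k**2/5 + 11*k/15 + 7/15.
Need (1)·f(k+1) − (1)·f(k) = k**4 + 2*k**3 + 6*k**2/5 + 11*k/15 + 7/15.
deg f ≤ 5 (via 0,0,4).
Match coefficients ⇒ f(k) = k*(3*k**4 - 4*k**2 + 4*k + 4)/15.
Then R = B(k−1)f/C = k*(3*k**4 - 4*k**2 + 4*k + 4)/(15*k**4 + 30*k**3 + 18*k**2 + 11*k + 7), so s_k = R(k)·t_k = k*(3*k**4 - 4*k**2 + 4*k + 4).
Check: Δs_k = 15*k**4 + 30*k**3 + 18*k**2 + 11*k + 7. ✓

Yes. s_k = k \left(3 k^{4} - 4 k^{2} + 4 k + 4\right).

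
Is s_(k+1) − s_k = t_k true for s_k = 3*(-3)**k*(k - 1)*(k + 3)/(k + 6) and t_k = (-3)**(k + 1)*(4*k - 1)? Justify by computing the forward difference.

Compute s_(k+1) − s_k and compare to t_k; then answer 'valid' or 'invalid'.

Invalid: residual (-3)**(k + 2)*(4*k**2 + 24*k - 7)/(k**2 + 13*k + 42) ≠ 0.

s_(k+1) = -(-3)**(k + 2)*k*(k + 4)/(k + 7)
s_(k+1) − s_k = (-3)**(k + 1)*(4*k**3 + 39*k**2 + 83*k - 21)/(k**2 + 13*k + 42)
(s_(k+1) − s_k) − t_k = (-3)**(k + 2)*(4*k**2 + 24*k - 7)/(k**2 + 13*k + 42)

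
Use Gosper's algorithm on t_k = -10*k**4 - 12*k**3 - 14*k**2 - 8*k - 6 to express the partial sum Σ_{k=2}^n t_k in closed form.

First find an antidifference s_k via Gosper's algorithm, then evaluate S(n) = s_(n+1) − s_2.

The ratio is (5*k**4 + 26*k**3 + 55*k**2 + 56*k + 25)/(5*k**4 + 6*k**3 + 7*k**2 + 4*k + 3).
Factor: A=1; B=1; C=k**4 + 6*k**3/5 + 7*k**2/5 + 4*k/5 + 3/5.
Set up (1)·f(k+1) − (1)·f(k) − (k**4 + 6*k**3/5 + 7*k**2/5 + 4*k/5 + 3/5) = 0.
From deg A=0, deg B=0, deg C=4: d=5.
Match coefficients ⇒ f(k) = k*(k**2 - 2*k + 2)*(k**2 + k + 1)/5.
R(k) = B(k−1)·f(k)/C(k) = k*(k**2 - 2*k + 2)*(k**2 + k + 1)/(5*k**4 + 6*k**3 + 7*k**2 + 4*k + 3); s_k = R·t_k = 2*k*(-k**4 + k**3 - k**2 - 2).
Verify: -10*k**4 - 12*k**3 - 14*k**2 - 8*k - 6 matches t_k.
Evaluate: s_(n+1) = -2*n**5 - 8*n**4 - 14*n**3 - 14*n**2 - 12*n - 6; subtract s_(2) = -56 ⇒ S(n) = -2*n**5 - 8*n**4 - 14*n**3 - 14*n**2 - 12*n + 50.

S(n) = -2*n**5 - 8*n**4 - 14*n**3 - 14*n**2 - 12*n + 50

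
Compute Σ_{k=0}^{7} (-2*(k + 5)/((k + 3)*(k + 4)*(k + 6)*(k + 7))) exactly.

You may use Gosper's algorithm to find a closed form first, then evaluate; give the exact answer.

The ratio is (k + 3)*(k + 6)**2/((k + 5)**2*(k + 8)).
A = k + 3, B = k + 8, C = k**2 + 10*k + 25.
Key eq: (k + 3)·f(k+1) = (k + 7)·f(k) + (k**2 + 10*k + 25).
From deg A=1, deg B=1, deg C=2: d=4.
Match coefficients ⇒ f(k) = k*(k + 4)*(k + 5)*(k + 9)/36.
Get s_k = R·t_k = k*(-k - 9)/(18*(k**2 + 9*k + 18)) with R(k) = B(k−1)f(k)/C(k) = k*(k + 4)*(k + 7)*(k + 9)/(36*(k + 5)).
s_(k+1) − s_k = 2*(-k - 5)/(k**4 + 20*k**3 + 145*k**2 + 450*k + 504) = t_k.
Telescoping: Σ = s_(8) − s_(0) = -34/693 − (0) = -34/693.

Σ = -34/693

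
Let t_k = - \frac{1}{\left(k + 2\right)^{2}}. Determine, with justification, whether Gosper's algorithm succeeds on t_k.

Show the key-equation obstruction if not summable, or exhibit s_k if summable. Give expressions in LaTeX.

No. Not Gosper-summable.

t_(k+1)/t_k = (k + 2)**2/(k + 3)**2.
Gosper form: A/B · C(k+1)/C(k) with A=k**2 + 4*k + 4, B=k**2 + 6*k + 9, C=1.
f must satisfy (k**2 + 4*k + 4)·f(k+1) − (k**2 + 4*k + 4)·f(k) = 1.
deg f ≤ 0 (via 2,2,0).
f = c0 ⇒ A·f(k+1) − B(k−1)·f(k) − C = -1. The system {-1 = 0} is inconsistent; no antidifference.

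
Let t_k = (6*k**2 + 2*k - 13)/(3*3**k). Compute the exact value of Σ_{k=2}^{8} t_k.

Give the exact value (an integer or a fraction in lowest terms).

r(k) = (6*k**2 + 14*k - 5)/(3*(6*k**2 + 2*k - 13)) after simplifying.
Gosper form: A/B · C(k+1)/C(k) with A=1/3, B=1, C=k**2 + k/3 - 13/6.
Set up (1/3)·f(k+1) − (1)·f(k) − (k**2 + k/3 - 13/6) = 0.
Bound: deg f ≤ 2.
Solving with deg f ≤ 2: f(k) = -(3*k**2 + 4*k - 3)/2.
Certificate R = B(k−1)f/C = -3*(3*k**2 + 4*k - 3)/(6*k**2 + 2*k - 13) gives s_k = (-3*k**2 - 4*k + 3)/3**k.
Verify: (6*k**2 + 2*k - 13)/(3*3**k) matches t_k.
Σ_(k=2)^(8) t_k = s_(9) − s_(2) = -92/6561 − (-17/9) = 12301/6561.

Σ = 12301/6561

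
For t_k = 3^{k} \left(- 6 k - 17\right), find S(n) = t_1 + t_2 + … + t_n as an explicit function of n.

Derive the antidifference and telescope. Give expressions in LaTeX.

S(n) = - 9 \cdot 3^{n} n - 21 \cdot 3^{n} + 21

r(k) = 3*(6*k + 23)/(6*k + 17) after simplifying.
A = 3, B = 1, C = k + 17/6.
Solve (3)·f(k+1) − (1)·f(k) = k + 17/6.
From deg A=0, deg B=0, deg C=1: d=1.
Solving with deg f ≤ 1: f(k) = (3*k + 4)/6.
R(k) = B(k−1)·f(k)/C(k) = (3*k + 4)/(6*k + 17); s_k = R·t_k = 3**k*(-3*k - 4).
Check: Δs_k = 3**k*(-6*k - 17). ✓
Σ_(k=1)^n t_k = s_(n+1) − s_(1) = (3**(n + 1)*(-3*n - 7)) − (-21), i.e. -9*3**n*n - 21*3**n + 21.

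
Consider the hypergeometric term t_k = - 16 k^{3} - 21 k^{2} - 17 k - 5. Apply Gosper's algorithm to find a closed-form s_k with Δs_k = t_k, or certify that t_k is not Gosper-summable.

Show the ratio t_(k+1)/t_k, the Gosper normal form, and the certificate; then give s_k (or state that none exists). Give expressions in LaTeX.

s_k = k^{2} \left(- 4 k^{2} + k - 2\right)

The ratio is (16*k**3 + 69*k**2 + 107*k + 59)/(16*k**3 + 21*k**2 + 17*k + 5).
Normal form (A,B,C) = (1, 1, k**3 + 21*k**2/16 + 17*k/16 + 5/16).
Need (1)·f(k+1) − (1)·f(k) = k**3 + 21*k**2/16 + 17*k/16 + 5/16.
From deg A=0, deg B=0, deg C=3: d=4.
Solve for f: f(k) = k**2*(4*k**2 - k + 2)/16 (degree 4 ≤ 4).
Get s_k = R·t_k = k**2*(-4*k**2 + k - 2) with R(k) = B(k−1)f(k)/C(k) = k**2*(4*k**2 - k + 2)/(16*k**3 + 21*k**2 + 17*k + 5).
Verify: -16*k**3 - 21*k**2 - 17*k - 5 matches t_k.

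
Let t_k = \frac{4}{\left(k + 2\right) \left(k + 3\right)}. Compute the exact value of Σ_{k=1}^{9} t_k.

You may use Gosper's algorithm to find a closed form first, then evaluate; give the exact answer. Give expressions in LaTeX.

Compute t_(k+1)/t_k: get (k + 2)/(k + 4).
Gosper form: A/B · C(k+1)/C(k) with A=k + 2, B=k + 4, C=1.
Key eq: (k + 2)·f(k+1) = (k + 3)·f(k) + (1).
d = 1 from the (1,1,0) case.
Match coefficients ⇒ f(k) = k/2.
Then R = B(k−1)f/C = k*(k + 3)/2, so s_k = R(k)·t_k = 2*k/(k + 2).
Check: Δs_k = 4/(k**2 + 5*k + 6). ✓
Evaluate s at k=10 and k=1: 5/3 and 2/3; difference 1.

Σ = 1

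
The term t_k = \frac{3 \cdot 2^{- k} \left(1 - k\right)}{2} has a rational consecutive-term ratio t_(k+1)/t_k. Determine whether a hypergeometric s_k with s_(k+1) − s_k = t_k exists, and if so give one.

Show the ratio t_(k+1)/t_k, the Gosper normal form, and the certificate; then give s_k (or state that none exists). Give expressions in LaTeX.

Ratio r(k) = k/(2*(k - 1)).
Take A(k)=1/2, B(k)=1, C(k)=k - 1.
f must satisfy (1/2)·f(k+1) − (1)·f(k) = k - 1.
From deg A=0, deg B=0, deg C=1: d=1.
Solving with deg f ≤ 1: f(k) = -2*k.
R(k) = B(k−1)·f(k)/C(k) = -2*k/(k - 1); s_k = R·t_k = 3*k/2**k.
s_(k+1) − s_k = 3*(1 - k)/(2*2**k) = t_k.

s_k = 3 \cdot 2^{- k} k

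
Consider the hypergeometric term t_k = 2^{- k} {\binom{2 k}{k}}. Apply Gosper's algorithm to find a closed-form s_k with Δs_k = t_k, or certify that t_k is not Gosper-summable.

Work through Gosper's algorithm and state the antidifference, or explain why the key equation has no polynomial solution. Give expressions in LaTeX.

none (Gosper's algorithm certifies no s_k)

t_(k+1)/t_k = (2*k + 1)/(k + 1).
Gosper form: A/B · C(k+1)/C(k) with A=2*k + 1, B=k + 1, C=1.
Set up (2*k + 1)·f(k+1) − (k)·f(k) − (1) = 0.
d = -1 from the (1,1,0) case.
Negative degree bound (-1): no f exists, t_k not Gosper-summable.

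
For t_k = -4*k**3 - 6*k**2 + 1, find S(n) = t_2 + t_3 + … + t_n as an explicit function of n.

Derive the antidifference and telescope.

S(n) = -n**4 - 4*n**3 - 4*n**2 + 9

Step 1: r(k) = (4*(k + 1)**3 + 6*(k + 1)**2 - 1)/(4*k**3 + 6*k**2 - 1).
Gosper form: A/B · C(k+1)/C(k) with A=1, B=1, C=k**3 + 3*k**2/2 - 1/4.
Need (1)·f(k+1) − (1)·f(k) = k**3 + 3*k**2/2 - 1/4.
deg f ≤ 4 (via 0,0,3).
A polynomial solution: f(k) = k**2*(k**2 - 2)/4.
Get s_k = R·t_k = k**2*(2 - k**2) with R(k) = B(k−1)f(k)/C(k) = k**2*(k**2 - 2)/((2*k + 1)*(2*k**2 + 2*k - 1)).
Verify: -4*k**3 - 6*k**2 + 1 matches t_k.
s_(n+1) = -n**4 - 4*n**3 - 4*n**2 + 1 and s_(2) = -8, so S(n) = -n**4 - 4*n**3 - 4*n**2 + 9.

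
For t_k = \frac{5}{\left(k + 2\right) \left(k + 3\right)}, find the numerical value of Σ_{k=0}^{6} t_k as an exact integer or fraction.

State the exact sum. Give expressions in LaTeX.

Step 1: r(k) = (k + 2)/(k + 4).
Factor: A=k + 2; B=k + 4; C=1.
f must satisfy (k + 2)·f(k+1) − (k + 3)·f(k) = 1.
From deg A=1, deg B=1, deg C=0: d=1.
A polynomial solution: f(k) = k/2.
R(k) = B(k−1)·f(k)/C(k) = k*(k + 3)/2; s_k = R·t_k = 5*k/(2*(k + 2)).
Δs = 5/(k**2 + 5*k + 6), as required.
Telescoping: Σ = s_(7) − s_(0) = 35/18 − (0) = 35/18.

Σ = 35/18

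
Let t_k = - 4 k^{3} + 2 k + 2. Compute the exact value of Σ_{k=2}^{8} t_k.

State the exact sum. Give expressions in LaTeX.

r(k) = (k - 2*(k + 1)**3 + 2)/(-2*k**3 + k + 1) after simplifying.
Normal form (A,B,C) = (1, 1, k**3 - k/2 - 1/2).
Need (1)·f(k+1) − (1)·f(k) = k**3 - k/2 - 1/2.
Degrees (0,0,3) ⇒ d ≤ 4.
Solve for f: f(k) = k*(k**3 - 2*k**2 - 1)/4 (degree 4 ≤ 4).
Then R = B(k−1)f/C = k*(k**3 - 2*k**2 - 1)/(2*(k - 1)*(2*k**2 + 2*k + 1)), so s_k = R(k)·t_k = -k**4 + 2*k**3 + k.
s_(k+1) − s_k = -4*k**3 + 2*k + 2 = t_k.
Evaluate s at k=9 and k=2: -5094 and 2; difference -5096.

Σ = -5096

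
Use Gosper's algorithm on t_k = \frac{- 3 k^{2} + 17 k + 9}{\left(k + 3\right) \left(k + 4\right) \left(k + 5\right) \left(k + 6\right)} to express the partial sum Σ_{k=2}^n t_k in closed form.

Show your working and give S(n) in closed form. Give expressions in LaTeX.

S(n) = \frac{- 3 n^{3} + 60 n^{2} + 58 n - 115}{35 \left(n^{3} + 15 n^{2} + 74 n + 120\right)}

The ratio is (k + 3)*(17*k - 3*(k + 1)**2 + 26)/((k + 7)*(-3*k**2 + 17*k + 9)).
Normal form (A,B,C) = (k + 3, k + 7, k**2 - 17*k/3 - 3).
Solve (k + 3)·f(k+1) − (k + 6)·f(k) = k**2 - 17*k/3 - 3.
From deg A=1, deg B=1, deg C=2: d=3.
Solve for f: f(k) = k*(k**2 - 78*k - 13)/90 (degree 3 ≤ 3).
R(k) = B(k−1)·f(k)/C(k) = k*(k + 6)*(k**2 - 78*k - 13)/(30*(3*k**2 - 17*k - 9)); s_k = R·t_k = k*(-k**2 + 78*k + 13)/(30*(k + 3)*(k + 4)*(k + 5)).
s_(k+1) − s_k = (-3*k**2 + 17*k + 9)/(k**4 + 18*k**3 + 119*k**2 + 342*k + 360) = t_k.
Telescope: S(n) = s_(n+1) − s_(2) = (-n**3 + 75*n**2 + 166*n + 90)/(30*(n**3 + 15*n**2 + 74*n + 120)) − (11/210) = (-3*n**3 + 60*n**2 + 58*n - 115)/(35*(n**3 + 15*n**2 + 74*n + 120)).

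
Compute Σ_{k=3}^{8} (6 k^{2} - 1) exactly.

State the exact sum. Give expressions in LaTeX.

r(k) = (6*(k + 1)**2 - 1)/(6*k**2 - 1) after simplifying.
Factor: A=1; B=1; C=k**2 - 1/6.
Need (1)·f(k+1) − (1)·f(k) = k**2 - 1/6.
Degrees (0,0,2) ⇒ d ≤ 3.
Solve for f: f(k) = k**2*(2*k - 3)/6 (degree 3 ≤ 3).
Get s_k = R·t_k = k**2*(2*k - 3) with R(k) = B(k−1)f(k)/C(k) = k**2*(2*k - 3)/(6*k**2 - 1).
Verify: 6*k**2 - 1 matches t_k.
Evaluate s at k=9 and k=3: 1215 and 27; difference 1188.

Σ = 1188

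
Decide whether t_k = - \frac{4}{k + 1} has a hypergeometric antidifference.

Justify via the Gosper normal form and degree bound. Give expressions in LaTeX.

No — key equation has no polynomial f.

t_(k+1)/t_k = (k + 1)/(k + 2).
So A=k + 1 and B=k + 2, with C=1.
Key eq: (k + 1)·f(k+1) = (k + 1)·f(k) + (1).
From deg A=1, deg B=1, deg C=0: d=0.
Generic f = c0 gives residual -1; -1 = 0 cannot hold, so t_k is not Gosper-summable.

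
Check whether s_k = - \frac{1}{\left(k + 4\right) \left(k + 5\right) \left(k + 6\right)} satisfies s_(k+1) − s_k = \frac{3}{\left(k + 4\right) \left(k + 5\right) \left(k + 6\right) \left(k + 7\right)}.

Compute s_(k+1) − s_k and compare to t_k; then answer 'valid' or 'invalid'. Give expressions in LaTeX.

s_(k+1) = -1/((k + 5)*(k + 6)*(k + 7))
s_(k+1) − s_k = 3/((k + 4)*(k + 5)*(k + 6)*(k + 7))
(s_(k+1) − s_k) − t_k = 0

valid; difference matches t_k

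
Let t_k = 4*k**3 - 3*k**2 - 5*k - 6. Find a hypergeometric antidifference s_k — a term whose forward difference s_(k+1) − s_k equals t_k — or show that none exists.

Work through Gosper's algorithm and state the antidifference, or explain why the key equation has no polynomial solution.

s_k = k*(k**3 - 3*k**2 - 4)

Ratio r(k) = (4*k**3 + 9*k**2 + k - 10)/(4*k**3 - 3*k**2 - 5*k - 6).
So A=1 and B=1, with C=k**3 - 3*k**2/4 - 5*k/4 - 3/2.
Key eq: (1)·f(k+1) = (1)·f(k) + (k**3 - 3*k**2/4 - 5*k/4 - 3/2).
Degrees (0,0,3) ⇒ d ≤ 4.
Coefficient equations give f(k) = k*(k**3 - 3*k**2 - 4)/4.
Get s_k = R·t_k = k*(k**3 - 3*k**2 - 4) with R(k) = B(k−1)f(k)/C(k) = k*(k**3 - 3*k**2 - 4)/(4*k**3 - 3*k**2 - 5*k - 6).
Check: Δs_k = 4*k**3 - 3*k**2 - 5*k - 6. ✓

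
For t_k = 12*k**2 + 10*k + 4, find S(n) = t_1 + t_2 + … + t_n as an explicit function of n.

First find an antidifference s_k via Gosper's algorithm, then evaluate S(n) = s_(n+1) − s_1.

t_(k+1)/t_k = (6*k**2 + 17*k + 13)/(6*k**2 + 5*k + 2).
Factor: A=1; B=1; C=k**2 + 5*k/6 + 1/3.
Key eq: (1)·f(k+1) = (1)·f(k) + (k**2 + 5*k/6 + 1/3).
Degrees (0,0,2) ⇒ d ≤ 3.
A polynomial solution: f(k) = k*(4*k**2 - k + 1)/12.
Then R = B(k−1)f/C = k*(4*k**2 - k + 1)/(2*(6*k**2 + 5*k + 2)), so s_k = R(k)·t_k = k*(4*k**2 - k + 1).
Δs = 12*k**2 + 10*k + 4, as required.
Telescope: S(n) = s_(n+1) − s_(1) = 4*n**3 + 11*n**2 + 11*n + 4 − (4) = n*(4*n**2 + 11*n + 11).

S(n) = n*(4*n**2 + 11*n + 11)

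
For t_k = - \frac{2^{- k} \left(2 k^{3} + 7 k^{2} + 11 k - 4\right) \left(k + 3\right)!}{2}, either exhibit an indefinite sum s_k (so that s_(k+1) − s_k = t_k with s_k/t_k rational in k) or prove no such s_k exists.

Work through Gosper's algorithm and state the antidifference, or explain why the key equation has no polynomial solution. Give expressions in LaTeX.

s_k = 2^{- k} \left(- 2 k^{2} + k + 4\right) \left(k + 3\right)!

The ratio is (2*k**4 + 21*k**3 + 83*k**2 + 140*k + 64)/(2*(2*k**3 + 7*k**2 + 11*k - 4)).
Gosper form: A/B · C(k+1)/C(k) with A=k/2 + 2, B=1, C=k**3 + 7*k**2/2 + 11*k/2 - 2.
f must satisfy (k/2 + 2)·f(k+1) − (1)·f(k) = k**3 + 7*k**2/2 + 11*k/2 - 2.
d = 2 from the (1,0,3) case.
Coefficient equations give f(k) = 2*k**2 - k - 4.
So s_k = (B(k−1)f/C)·t_k = (2*(2*k**2 - k - 4)/(2*k**3 + 7*k**2 + 11*k - 4))·t_k = (-2*k**2 + k + 4)*factorial(k + 3)/2**k.
Δs = -(2*k**3 + 7*k**2 + 11*k - 4)*factorial(k + 3)/(2*2**k), as required.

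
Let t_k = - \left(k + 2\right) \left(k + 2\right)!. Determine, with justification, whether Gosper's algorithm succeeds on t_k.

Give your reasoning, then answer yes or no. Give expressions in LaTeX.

Yes. s_k = - \left(k + 2\right)!.

Ratio r(k) = (k + 3)**2/(k + 2).
Take A(k)=k + 3, B(k)=1, C(k)=k + 2.
Need (k + 3)·f(k+1) − (1)·f(k) = k + 2.
deg f ≤ 0 (via 1,0,1).
Solving with deg f ≤ 0: f(k) = 1.
So s_k = (B(k−1)f/C)·t_k = (1/(k + 2))·t_k = -factorial(k + 2).
Verify: -(k + 2)*factorial(k + 2) matches t_k.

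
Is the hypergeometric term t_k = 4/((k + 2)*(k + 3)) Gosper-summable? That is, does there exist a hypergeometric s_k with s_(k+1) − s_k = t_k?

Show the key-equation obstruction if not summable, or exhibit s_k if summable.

Yes. s_k = 2*k/(k + 2).

t_(k+1)/t_k = (k + 2)/(k + 4).
Normal form (A,B,C) = (k + 2, k + 4, 1).
Solve (k + 2)·f(k+1) − (k + 3)·f(k) = 1.
Degrees (1,1,0) ⇒ d ≤ 1.
Match coefficients ⇒ f(k) = k/2.
Then R = B(k−1)f/C = k*(k + 3)/2, so s_k = R(k)·t_k = 2*k/(k + 2).
s_(k+1) − s_k = 4/(k**2 + 5*k + 6) = t_k.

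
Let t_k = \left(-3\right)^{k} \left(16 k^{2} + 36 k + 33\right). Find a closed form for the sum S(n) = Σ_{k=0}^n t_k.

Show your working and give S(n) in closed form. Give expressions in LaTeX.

Step 1: r(k) = 3*(-16*k**2 - 68*k - 85)/(16*k**2 + 36*k + 33).
A = -3, B = 1, C = k**2 + 9*k/4 + 33/16.
f must satisfy (-3)·f(k+1) − (1)·f(k) = k**2 + 9*k/4 + 33/16.
From deg A=0, deg B=0, deg C=2: d=2.
Coefficient equations give f(k) = -(4*k**2 + 3*k + 3)/16.
Then R = B(k−1)f/C = -(4*k**2 + 3*k + 3)/(16*k**2 + 36*k + 33), so s_k = R(k)·t_k = (-3)**k*(-4*k**2 - 3*k - 3).
Verify: (-3)**k*(16*k**2 + 36*k + 33) matches t_k.
s_(n+1) = 3*(-3)**n*(4*n**2 + 11*n + 10) and s_(0) = -3, so S(n) = 12*(-3)**n*n**2 + 33*(-3)**n*n + 30*(-3)**n + 3.

S(n) = 12 \left(-3\right)^{n} n^{2} + 33 \left(-3\right)^{n} n + 30 \left(-3\right)^{n} + 3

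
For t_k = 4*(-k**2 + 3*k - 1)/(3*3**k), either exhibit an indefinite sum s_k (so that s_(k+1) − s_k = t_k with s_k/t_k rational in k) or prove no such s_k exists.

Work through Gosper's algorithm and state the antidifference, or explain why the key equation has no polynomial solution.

r(k) = (k**2 - k - 1)/(3*(k**2 - 3*k + 1)) after simplifying.
Normal form (A,B,C) = (1/3, 1, k**2 - 3*k + 1).
f must satisfy (1/3)·f(k+1) − (1)·f(k) = k**2 - 3*k + 1.
Degrees (0,0,2) ⇒ d ≤ 2.
Match coefficients ⇒ f(k) = -3*(2*k**2 - 4*k + 1)/4.
Then R = B(k−1)f/C = -3*(2*k**2 - 4*k + 1)/(4*(k**2 - 3*k + 1)), so s_k = R(k)·t_k = (2*k**2 - 4*k + 1)/3**k.
Δs = 4*(-k**2 + 3*k - 1)/(3*3**k), as required.

s_k = (2*k**2 - 4*k + 1)/3**k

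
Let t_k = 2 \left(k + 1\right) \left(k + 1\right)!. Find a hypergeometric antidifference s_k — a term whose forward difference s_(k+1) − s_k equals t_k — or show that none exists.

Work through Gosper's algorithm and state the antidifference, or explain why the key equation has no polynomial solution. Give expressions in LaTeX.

s_k = 2 \left(k + 1\right)!

r(k) = (k + 2)**2/(k + 1) after simplifying.
Gosper form: A/B · C(k+1)/C(k) with A=k + 2, B=1, C=k + 1.
Set up (k + 2)·f(k+1) − (1)·f(k) − (k + 1) = 0.
From deg A=1, deg B=0, deg C=1: d=0.
Coefficient equations give f(k) = 1.
Certificate R = B(k−1)f/C = 1/(k + 1) gives s_k = 2*factorial(k + 1).
s_(k+1) − s_k = 2*(k + 1)*factorial(k + 1) = t_k.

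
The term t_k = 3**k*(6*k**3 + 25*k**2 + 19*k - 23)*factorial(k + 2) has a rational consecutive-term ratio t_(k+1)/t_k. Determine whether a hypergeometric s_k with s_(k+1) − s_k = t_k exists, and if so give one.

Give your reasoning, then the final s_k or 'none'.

s_k = 3**k*(2*k**2 - k - 4)*factorial(k + 2)

Compute t_(k+1)/t_k: get 3*(6*k**4 + 61*k**3 + 216*k**2 + 288*k + 81)/(6*k**3 + 25*k**2 + 19*k - 23).
Normal form (A,B,C) = (3*k + 9, 1, k**3 + 25*k**2/6 + 19*k/6 - 23/6).
Set up (3*k + 9)·f(k+1) − (1)·f(k) − (k**3 + 25*k**2/6 + 19*k/6 - 23/6) = 0.
From deg A=1, deg B=0, deg C=3: d=2.
A polynomial solution: f(k) = (2*k**2 - k - 4)/6.
Then R = B(k−1)f/C = (2*k**2 - k - 4)/(6*k**3 + 25*k**2 + 19*k - 23), so s_k = R(k)·t_k = 3**k*(2*k**2 - k - 4)*factorial(k + 2).
Verify: 3**k*(6*k**3 + 25*k**2 + 19*k - 23)*factorial(k + 2) matches t_k.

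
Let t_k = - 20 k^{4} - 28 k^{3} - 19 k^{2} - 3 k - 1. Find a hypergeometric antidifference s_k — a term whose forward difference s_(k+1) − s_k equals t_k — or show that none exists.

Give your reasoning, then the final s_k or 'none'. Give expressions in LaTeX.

s_k = k \left(- 4 k^{4} + 3 k^{3} + k^{2} + k - 2\right)

Compute t_(k+1)/t_k: get (20*k**4 + 108*k**3 + 223*k**2 + 205*k + 71)/(20*k**4 + 28*k**3 + 19*k**2 + 3*k + 1).
Gosper form: A/B · C(k+1)/C(k) with A=1, B=1, C=k**4 + 7*k**3/5 + 19*k**2/20 + 3*k/20 + 1/20.
Solve (1)·f(k+1) − (1)·f(k) = k**4 + 7*k**3/5 + 19*k**2/20 + 3*k/20 + 1/20.
deg f ≤ 5 (via 0,0,4).
Solve for f: f(k) = k*(4*k**4 - 3*k**3 - k**2 - k + 2)/20 (degree 5 ≤ 5).
Certificate R = B(k−1)f/C = k*(4*k**4 - 3*k**3 - k**2 - k + 2)/(20*k**4 + 28*k**3 + 19*k**2 + 3*k + 1) gives s_k = k*(-4*k**4 + 3*k**3 + k**2 + k - 2).
Δs = -20*k**4 - 28*k**3 - 19*k**2 - 3*k - 1, as required.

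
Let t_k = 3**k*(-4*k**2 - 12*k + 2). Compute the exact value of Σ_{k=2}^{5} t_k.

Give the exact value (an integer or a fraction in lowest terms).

Σ = -49536

Step 1: r(k) = 3*(2*k**2 + 10*k + 7)/(2*k**2 + 6*k - 1).
Gosper form: A/B · C(k+1)/C(k) with A=3, B=1, C=k**2 + 3*k - 1/2.
Need (3)·f(k+1) − (1)·f(k) = k**2 + 3*k - 1/2.
From deg A=0, deg B=0, deg C=2: d=2.
A polynomial solution: f(k) = (k**2 - 2)/2.
R(k) = B(k−1)·f(k)/C(k) = (k**2 - 2)/(2*k**2 + 6*k - 1); s_k = R·t_k = 2*3**k*(2 - k**2).
Δs = 3**k*(-4*k**2 - 12*k + 2), as required.
Sum = s_(6) − s_(2); s_(6) = -49572, s_(2) = -36 ⇒ -49536.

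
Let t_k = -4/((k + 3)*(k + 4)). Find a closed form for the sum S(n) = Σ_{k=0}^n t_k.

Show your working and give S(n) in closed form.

S(n) = 4*(-n - 1)/(3*(n + 4))

Step 1: r(k) = (k + 3)/(k + 5).
Factor: A=k + 3; B=k + 5; C=1.
Key eq: (k + 3)·f(k+1) = (k + 4)·f(k) + (1).
From deg A=1, deg B=1, deg C=0: d=1.
Coefficient equations give f(k) = k/3.
Then R = B(k−1)f/C = k*(k + 4)/3, so s_k = R(k)·t_k = -4*k/(3*k + 9).
Check: Δs_k = -4/(k**2 + 7*k + 12). ✓
Evaluate: s_(n+1) = 4*(-n - 1)/(3*(n + 4)); subtract s_(0) = 0 ⇒ S(n) = 4*(-n - 1)/(3*(n + 4)).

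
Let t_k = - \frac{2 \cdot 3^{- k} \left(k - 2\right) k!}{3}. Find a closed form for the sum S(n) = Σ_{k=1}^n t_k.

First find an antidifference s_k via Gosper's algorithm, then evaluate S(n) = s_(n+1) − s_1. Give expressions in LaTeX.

S(n) = 3^{- n - 1} \left(2 \cdot 3^{n} - 2 n n! - 2 n!\right)

t_(k+1)/t_k = (k**2 - 1)/(3*(k - 2)).
Factor: A=k/3 + 1/3; B=1; C=k - 2.
Solve (k/3 + 1/3)·f(k+1) − (1)·f(k) = k - 2.
Bound: deg f ≤ 0.
Solving with deg f ≤ 0: f(k) = 3.
Get s_k = R·t_k = -2*factorial(k)/3**k with R(k) = B(k−1)f(k)/C(k) = 3/(k - 2).
Δs = -2*(k - 2)*factorial(k)/(3*3**k), as required.
Σ_(k=1)^n t_k = s_(n+1) − s_(1) = (-2*3**(-n - 1)*factorial(n + 1)) − (-2/3), i.e. 3**(-n - 1)*(2*3**n - 2*n*factorial(n) - 2*factorial(n)).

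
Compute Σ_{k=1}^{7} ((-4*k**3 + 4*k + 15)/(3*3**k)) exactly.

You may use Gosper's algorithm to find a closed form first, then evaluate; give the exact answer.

Σ = -3959/2187

Step 1: r(k) = (4*k - 4*(k + 1)**3 + 19)/(3*(-4*k**3 + 4*k + 15)).
Normal form (A,B,C) = (1/3, 1, k**3 - k - 15/4).
Set up (1/3)·f(k+1) − (1)·f(k) − (k**3 - k - 15/4) = 0.
Degrees (0,0,3) ⇒ d ≤ 3.
A polynomial solution: f(k) = -3*(2*k - 1)*(k**2 + 2*k + 3)/4.
Certificate R = B(k−1)f/C = -3*(2*k - 1)*(k**2 + 2*k + 3)/(4*k**3 - 4*k - 15) gives s_k = (2*k**3 + 3*k**2 + 4*k - 3)/3**k.
Verify: (-4*k**3 + 4*k + 15)/(3*3**k) matches t_k.
Sum = s_(8) − s_(1); s_(8) = 415/2187, s_(1) = 2 ⇒ -3959/2187.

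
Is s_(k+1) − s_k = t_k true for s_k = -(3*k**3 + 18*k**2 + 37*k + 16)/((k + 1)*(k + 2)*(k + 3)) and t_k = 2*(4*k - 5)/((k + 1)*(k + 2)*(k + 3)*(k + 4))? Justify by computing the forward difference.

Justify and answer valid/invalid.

s_(k+1) = (-37*k - 3*(k + 1)**3 - 18*(k + 1)**2 - 53)/((k + 2)*(k + 3)*(k + 4))
s_(k+1) − s_k = 2*(4*k - 5)/(k**4 + 10*k**3 + 35*k**2 + 50*k + 24)
(s_(k+1) − s_k) − t_k = 0

valid (s_(k+1) − s_k reduces to t_k)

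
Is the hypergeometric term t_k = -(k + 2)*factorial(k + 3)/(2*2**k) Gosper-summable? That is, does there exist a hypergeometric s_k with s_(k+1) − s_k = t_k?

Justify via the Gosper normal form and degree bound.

Compute t_(k+1)/t_k: get (k + 3)*(k + 4)/(2*(k + 2)).
So A=k/2 + 2 and B=1, with C=k + 2.
Need (k/2 + 2)·f(k+1) − (1)·f(k) = k + 2.
d = 0 from the (1,0,1) case.
Coefficient equations give f(k) = 2.
R(k) = B(k−1)·f(k)/C(k) = 2/(k + 2); s_k = R·t_k = -factorial(k + 3)/2**k.
Δs = -(k + 2)*factorial(k + 3)/(2*2**k), as required.

Yes. s_k = -factorial(k + 3)/2**k.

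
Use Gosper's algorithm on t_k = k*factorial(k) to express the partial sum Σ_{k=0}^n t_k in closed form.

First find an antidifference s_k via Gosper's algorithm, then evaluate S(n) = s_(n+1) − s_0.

S(n) = n*factorial(n) + factorial(n) - 1

r(k) = (k + 1)**2/k after simplifying.
So A=k + 1 and B=1, with C=k.
Need (k + 1)·f(k+1) − (1)·f(k) = k.
deg f ≤ 0 (via 1,0,1).
Coefficient equations give f(k) = 1.
So s_k = (B(k−1)f/C)·t_k = (1/k)·t_k = factorial(k).
Δs = k*factorial(k), as required.
Telescope: S(n) = s_(n+1) − s_(0) = factorial(n + 1) − (1) = n*factorial(n) + factorial(n) - 1.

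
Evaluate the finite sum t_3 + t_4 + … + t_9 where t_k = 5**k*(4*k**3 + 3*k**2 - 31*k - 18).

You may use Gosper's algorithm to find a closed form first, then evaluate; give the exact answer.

Compute t_(k+1)/t_k: get 5*(4*k**3 + 15*k**2 - 13*k - 42)/(4*k**3 + 3*k**2 - 31*k - 18).
Gosper form: A/B · C(k+1)/C(k) with A=5, B=1, C=k**3 + 3*k**2/4 - 31*k/4 - 9/2.
Key eq: (5)·f(k+1) = (1)·f(k) + (k**3 + 3*k**2/4 - 31*k/4 - 9/2).
deg f ≤ 3 (via 0,0,3).
Solving with deg f ≤ 3: f(k) = (k**3 - 3*k**2 - 4*k + 3)/4.
Get s_k = R·t_k = 5**k*(k**3 - 3*k**2 - 4*k + 3) with R(k) = B(k−1)f(k)/C(k) = (k**3 - 3*k**2 - 4*k + 3)/(4*k**3 + 3*k**2 - 31*k - 18).
Check: Δs_k = 5**k*(4*k**3 + 3*k**2 - 31*k - 18). ✓
Σ_(k=3)^(9) t_k = s_(10) − s_(3) = 6474609375 − (-1125) = 6474610500.

Σ = 6474610500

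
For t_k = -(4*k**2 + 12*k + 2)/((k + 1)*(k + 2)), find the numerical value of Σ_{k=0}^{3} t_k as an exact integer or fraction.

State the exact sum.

Ratio r(k) = (k + 1)*(6*k + 2*(k + 1)**2 + 7)/((k + 3)*(2*k**2 + 6*k + 1)).
So A=k + 1 and B=k + 3, with C=k**2 + 3*k + 1/2.
Solve (k + 1)·f(k+1) − (k + 2)·f(k) = k**2 + 3*k + 1/2.
Bound: deg f ≤ 2.
Match coefficients ⇒ f(k) = k*(2*k - 1)/2.
Certificate R = B(k−1)f/C = k*(k + 2)*(2*k - 1)/(2*k**2 + 6*k + 1) gives s_k = 2*k*(1 - 2*k)/(k + 1).
Verify: 2*(-2*k**2 - 6*k - 1)/(k**2 + 3*k + 2) matches t_k.
Telescoping: Σ = s_(4) − s_(0) = -56/5 − (0) = -56/5.

Σ = -56/5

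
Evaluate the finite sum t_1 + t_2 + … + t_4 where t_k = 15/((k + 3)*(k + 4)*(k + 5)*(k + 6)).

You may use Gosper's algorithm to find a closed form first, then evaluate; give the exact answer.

Ratio r(k) = (k + 3)/(k + 7).
So A=k + 3 and B=k + 7, with C=1.
Need (k + 3)·f(k+1) − (k + 6)·f(k) = 1.
deg f ≤ 3 (via 1,1,0).
Solve for f: f(k) = k*(k**2 + 12*k + 47)/180 (degree 3 ≤ 3).
R(k) = B(k−1)·f(k)/C(k) = k*(k + 6)*(k**2 + 12*k + 47)/180; s_k = R·t_k = k*(k**2 + 12*k + 47)/(12*(k + 3)*(k + 4)*(k + 5)).
s_(k+1) − s_k = 15/(k**4 + 18*k**3 + 119*k**2 + 342*k + 360) = t_k.
Telescoping: Σ = s_(5) − s_(1) = 11/144 − (1/24) = 5/144.

Σ = 5/144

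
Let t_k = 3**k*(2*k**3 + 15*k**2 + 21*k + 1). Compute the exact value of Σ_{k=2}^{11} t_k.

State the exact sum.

Ratio r(k) = 3*(2*k**3 + 21*k**2 + 57*k + 39)/(2*k**3 + 15*k**2 + 21*k + 1).
Gosper form: A/B · C(k+1)/C(k) with A=3, B=1, C=k**3 + 15*k**2/2 + 21*k/2 + 1/2.
f must satisfy (3)·f(k+1) − (1)·f(k) = k**3 + 15*k**2/2 + 21*k/2 + 1/2.
d = 3 from the (0,0,3) case.
Match coefficients ⇒ f(k) = (k - 1)*(k**2 + 4*k + 1)/2.
R(k) = B(k−1)·f(k)/C(k) = (k - 1)*(k**2 + 4*k + 1)/(2*k**3 + 15*k**2 + 21*k + 1); s_k = R·t_k = 3**k*(k**3 + 3*k**2 - 3*k - 1).
Check: Δs_k = 3**k*(2*k**3 + 15*k**2 + 21*k + 1). ✓
Sum = s_(12) − s_(2); s_(12) = 1128249243, s_(2) = 117 ⇒ 1128249126.

Σ = 1128249126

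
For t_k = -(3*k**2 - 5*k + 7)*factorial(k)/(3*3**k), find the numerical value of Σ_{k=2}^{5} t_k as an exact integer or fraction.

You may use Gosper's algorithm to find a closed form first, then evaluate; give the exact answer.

Compute t_(k+1)/t_k: get (k + 1)*(-5*k + 3*(k + 1)**2 + 2)/(3*(3*k**2 - 5*k + 7)).
Normal form (A,B,C) = (k/3 + 1/3, 1, k**2 - 5*k/3 + 7/3).
Key eq: (k/3 + 1/3)·f(k+1) = (1)·f(k) + (k**2 - 5*k/3 + 7/3).
d = 1 from the (1,0,2) case.
Solving with deg f ≤ 1: f(k) = 3*k - 2.
Certificate R = B(k−1)f/C = 3*(3*k - 2)/(3*k**2 - 5*k + 7) gives s_k = -(3*k - 2)*factorial(k)/3**k.
Check: Δs_k = -(3*k**2 - 5*k + 7)*factorial(k)/(3*3**k). ✓
Σ_(k=2)^(5) t_k = s_(6) − s_(2) = -1280/81 − (-8/9) = -1208/81.

Σ = -1208/81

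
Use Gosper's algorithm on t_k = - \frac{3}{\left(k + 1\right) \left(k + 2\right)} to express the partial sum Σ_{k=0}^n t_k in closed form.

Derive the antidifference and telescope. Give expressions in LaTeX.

S(n) = \frac{3 \left(- n - 1\right)}{n + 2}

The ratio is (k + 1)/(k + 3).
Take A(k)=k + 1, B(k)=k + 3, C(k)=1.
f must satisfy (k + 1)·f(k+1) − (k + 2)·f(k) = 1.
Degrees (1,1,0) ⇒ d ≤ 1.
Solve for f: f(k) = k (degree 1 ≤ 1).
Get s_k = R·t_k = -3*k/(k + 1) with R(k) = B(k−1)f(k)/C(k) = k*(k + 2).
s_(k+1) − s_k = -3/(k**2 + 3*k + 2) = t_k.
Evaluate: s_(n+1) = 3*(-n - 1)/(n + 2); subtract s_(0) = 0 ⇒ S(n) = 3*(-n - 1)/(n + 2).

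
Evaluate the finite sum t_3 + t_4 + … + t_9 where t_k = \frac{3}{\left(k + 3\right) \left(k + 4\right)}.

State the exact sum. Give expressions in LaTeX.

Σ = 7/26

Compute t_(k+1)/t_k: get (k + 3)/(k + 5).
So A=k + 3 and B=k + 5, with C=1.
Key eq: (k + 3)·f(k+1) = (k + 4)·f(k) + (1).
d = 1 from the (1,1,0) case.
Match coefficients ⇒ f(k) = k/3.
Then R = B(k−1)f/C = k*(k + 4)/3, so s_k = R(k)·t_k = k/(k + 3).
Verify: 3/(k**2 + 7*k + 12) matches t_k.
Sum = s_(10) − s_(3); s_(10) = 10/13, s_(3) = 1/2 ⇒ 7/26.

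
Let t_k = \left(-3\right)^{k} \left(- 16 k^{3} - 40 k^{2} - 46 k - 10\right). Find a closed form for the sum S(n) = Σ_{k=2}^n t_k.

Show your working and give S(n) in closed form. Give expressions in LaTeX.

t_(k+1)/t_k = 3*(-8*k**3 - 44*k**2 - 87*k - 56)/(8*k**3 + 20*k**2 + 23*k + 5).
Take A(k)=-3, B(k)=1, C(k)=k**3 + 5*k**2/2 + 23*k/8 + 5/8.
Need (-3)·f(k+1) − (1)·f(k) = k**3 + 5*k**2/2 + 23*k/8 + 5/8.
deg f ≤ 3 (via 0,0,3).
A polynomial solution: f(k) = -(4*k**3 + k**2 + k - 2)/16.
R(k) = B(k−1)·f(k)/C(k) = -(4*k**3 + k**2 + k - 2)/(2*(8*k**3 + 20*k**2 + 23*k + 5)); s_k = R·t_k = (-3)**k*(4*k**3 + k**2 + k - 2).
Check: Δs_k = (-3)**k*(-16*k**3 - 40*k**2 - 46*k - 10). ✓
Evaluate: s_(n+1) = (-3)**(n + 1)*(4*n**3 + 13*n**2 + 15*n + 4); subtract s_(2) = 324 ⇒ S(n) = -12*(-3)**n*n**3 - 39*(-3)**n*n**2 - 12*(-3)**n + 15*(-3)**(n + 1)*n - 324.

S(n) = - 12 \left(-3\right)^{n} n^{3} - 39 \left(-3\right)^{n} n^{2} - 12 \left(-3\right)^{n} + 15 \left(-3\right)^{n + 1} n - 324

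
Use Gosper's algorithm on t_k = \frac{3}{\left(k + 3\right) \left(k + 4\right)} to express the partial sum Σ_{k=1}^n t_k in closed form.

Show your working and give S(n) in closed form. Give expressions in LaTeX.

Ratio r(k) = (k + 3)/(k + 5).
A = k + 3, B = k + 5, C = 1.
f must satisfy (k + 3)·f(k+1) − (k + 4)·f(k) = 1.
d = 1 from the (1,1,0) case.
A polynomial solution: f(k) = k/3.
R(k) = B(k−1)·f(k)/C(k) = k*(k + 4)/3; s_k = R·t_k = k/(k + 3).
s_(k+1) − s_k = 3/(k**2 + 7*k + 12) = t_k.
Σ_(k=1)^n t_k = s_(n+1) − s_(1) = ((n + 1)/(n + 4)) − (1/4), i.e. 3*n/(4*(n + 4)).

S(n) = \frac{3 n}{4 \left(n + 4\right)}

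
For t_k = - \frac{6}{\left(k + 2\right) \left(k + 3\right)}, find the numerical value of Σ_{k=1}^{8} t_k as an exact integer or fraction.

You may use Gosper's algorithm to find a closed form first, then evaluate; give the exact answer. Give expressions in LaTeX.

Step 1: r(k) = (k + 2)/(k + 4).
A = k + 2, B = k + 4, C = 1.
Need (k + 2)·f(k+1) − (k + 3)·f(k) = 1.
From deg A=1, deg B=1, deg C=0: d=1.
Solve for f: f(k) = k/2 (degree 1 ≤ 1).
So s_k = (B(k−1)f/C)·t_k = (k*(k + 3)/2)·t_k = -3*k/(k + 2).
Δs = -6/(k**2 + 5*k + 6), as required.
Sum = s_(9) − s_(1); s_(9) = -27/11, s_(1) = -1 ⇒ -16/11.

Σ = -16/11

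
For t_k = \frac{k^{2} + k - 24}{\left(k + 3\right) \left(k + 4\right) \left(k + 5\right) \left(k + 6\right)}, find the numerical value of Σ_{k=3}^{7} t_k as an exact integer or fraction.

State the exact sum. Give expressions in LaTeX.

Σ = -5/8008

Compute t_(k+1)/t_k: get (k + 3)*(k + (k + 1)**2 - 23)/((k + 7)*(k**2 + k - 24)).
Factor: A=k + 3; B=k + 7; C=k**2 + k - 24.
Need (k + 3)·f(k+1) − (k + 6)·f(k) = k**2 + k - 24.
deg f ≤ 3 (via 1,1,2).
A polynomial solution: f(k) = -k*(k**2 + 32*k + 127)/20.
Get s_k = R·t_k = k*(-k**2 - 32*k - 127)/(20*(k + 3)*(k + 4)*(k + 5)) with R(k) = B(k−1)f(k)/C(k) = -k*(k + 6)*(k**2 + 32*k + 127)/(20*(k**2 + k - 24)).
Δs = (k**2 + k - 24)/(k**4 + 18*k**3 + 119*k**2 + 342*k + 360), as required.
Telescoping: Σ = s_(8) − s_(3) = -149/1430 − (-29/280) = -5/8008.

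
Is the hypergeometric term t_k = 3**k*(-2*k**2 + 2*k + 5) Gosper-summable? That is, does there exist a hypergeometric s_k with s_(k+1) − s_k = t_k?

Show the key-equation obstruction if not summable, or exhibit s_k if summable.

Yes. s_k = 3**k*(-k**2 + 4*k - 2).

Compute t_(k+1)/t_k: get 3*(2*k**2 + 2*k - 5)/(2*k**2 - 2*k - 5).
Take A(k)=3, B(k)=1, C(k)=k**2 - k - 5/2.
Key eq: (3)·f(k+1) = (1)·f(k) + (k**2 - k - 5/2).
Bound: deg f ≤ 2.
Coefficient equations give f(k) = (k**2 - 4*k + 2)/2.
Then R = B(k−1)f/C = (k**2 - 4*k + 2)/(2*k**2 - 2*k - 5), so s_k = R(k)·t_k = 3**k*(-k**2 + 4*k - 2).
Verify: 3**k*(-2*k**2 + 2*k + 5) matches t_k.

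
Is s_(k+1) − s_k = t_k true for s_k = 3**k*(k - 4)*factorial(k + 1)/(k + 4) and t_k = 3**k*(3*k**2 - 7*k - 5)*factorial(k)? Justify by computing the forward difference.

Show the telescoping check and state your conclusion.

s_(k+1) = 3**(k + 1)*(k - 3)*factorial(k + 2)/(k + 5)
s_(k+1) − s_k = 3**k*(3*k**3 + 8*k**2 - 31*k - 52)*factorial(k + 1)/((k + 4)*(k + 5))
(s_(k+1) − s_k) − t_k = -3**(k + 1)*(3*k**3 + 5*k**2 - 34*k - 16)*factorial(k)/((k + 4)*(k + 5))

Invalid: residual -3**(k + 1)*(3*k**3 + 5*k**2 - 34*k - 16)*factorial(k)/((k + 4)*(k + 5)) ≠ 0.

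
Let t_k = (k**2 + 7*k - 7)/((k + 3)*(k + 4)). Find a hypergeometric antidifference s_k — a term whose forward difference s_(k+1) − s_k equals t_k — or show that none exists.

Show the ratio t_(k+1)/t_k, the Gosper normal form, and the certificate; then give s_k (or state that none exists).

Step 1: r(k) = (k + 3)*(7*k + (k + 1)**2)/((k + 5)*(k**2 + 7*k - 7)).
A = k + 3, B = k + 5, C = k**2 + 7*k - 7.
Need (k + 3)·f(k+1) − (k + 4)·f(k) = k**2 + 7*k - 7.
deg f ≤ 2 (via 1,1,2).
Solving with deg f ≤ 2: f(k) = k*(3*k - 10)/3.
Then R = B(k−1)f/C = k*(k + 4)*(3*k - 10)/(3*(k**2 + 7*k - 7)), so s_k = R(k)·t_k = k*(3*k - 10)/(3*(k + 3)).
Check: Δs_k = (k**2 + 7*k - 7)/(k**2 + 7*k + 12). ✓

s_k = k*(3*k - 10)/(3*(k + 3))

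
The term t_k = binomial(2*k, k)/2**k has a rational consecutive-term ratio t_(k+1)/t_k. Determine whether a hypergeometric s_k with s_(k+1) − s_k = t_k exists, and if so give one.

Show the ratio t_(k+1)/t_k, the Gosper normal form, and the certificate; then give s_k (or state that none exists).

The ratio is (2*k + 1)/(k + 1).
Gosper form: A/B · C(k+1)/C(k) with A=2*k + 1, B=k + 1, C=1.
f must satisfy (2*k + 1)·f(k+1) − (k)·f(k) = 1.
d = -1 from the (1,1,0) case.
Bound -1 < 0, so the key equation has no polynomial solution.

not Gosper-summable; s_k does not exist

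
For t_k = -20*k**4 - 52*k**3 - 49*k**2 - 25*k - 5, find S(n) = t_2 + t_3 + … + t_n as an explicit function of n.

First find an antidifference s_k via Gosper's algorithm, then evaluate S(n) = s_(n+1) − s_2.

Compute t_(k+1)/t_k: get (20*k**4 + 132*k**3 + 325*k**2 + 359*k + 151)/(20*k**4 + 52*k**3 + 49*k**2 + 25*k + 5).
Factor: A=1; B=1; C=k**4 + 13*k**3/5 + 49*k**2/20 + 5*k/4 + 1/4.
Set up (1)·f(k+1) − (1)·f(k) − (k**4 + 13*k**3/5 + 49*k**2/20 + 5*k/4 + 1/4) = 0.
Degrees (0,0,4) ⇒ d ≤ 5.
Solving with deg f ≤ 5: f(k) = k**2*(4*k**3 + 3*k**2 - 3*k + 1)/20.
Certificate R = B(k−1)f/C = k**2*(4*k**3 + 3*k**2 - 3*k + 1)/(20*k**4 + 52*k**3 + 49*k**2 + 25*k + 5) gives s_k = k**2*(-4*k**3 - 3*k**2 + 3*k - 1).
Δs = -20*k**4 - 52*k**3 - 49*k**2 - 25*k - 5, as required.
Telescope: S(n) = s_(n+1) − s_(2) = -4*n**5 - 23*n**4 - 49*n**3 - 50*n**2 - 25*n - 5 − (-156) = -4*n**5 - 23*n**4 - 49*n**3 - 50*n**2 - 25*n + 151.

S(n) = -4*n**5 - 23*n**4 - 49*n**3 - 50*n**2 - 25*n + 151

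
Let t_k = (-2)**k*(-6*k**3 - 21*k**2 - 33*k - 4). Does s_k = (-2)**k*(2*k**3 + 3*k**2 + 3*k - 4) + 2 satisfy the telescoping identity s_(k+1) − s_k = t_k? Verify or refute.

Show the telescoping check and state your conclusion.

Valid: the claim telescopes to t_k.

s_(k+1) = -2*(-2)**k*(3*k + 2*(k + 1)**3 + 3*(k + 1)**2 - 1) + 2
s_(k+1) − s_k = (-2)**k*(-6*k**3 - 21*k**2 - 33*k - 4)
(s_(k+1) − s_k) − t_k = 0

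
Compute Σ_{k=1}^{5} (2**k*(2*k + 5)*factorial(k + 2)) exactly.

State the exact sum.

Σ = 2580468

t_(k+1)/t_k = 2*(k + 3)*(2*k + 7)/(2*k + 5).
Factor: A=2*k + 6; B=1; C=k + 5/2.
Key eq: (2*k + 6)·f(k+1) = (1)·f(k) + (k + 5/2).
deg f ≤ 0 (via 1,0,1).
A polynomial solution: f(k) = 1/2.
So s_k = (B(k−1)f/C)·t_k = (1/(2*k + 5))·t_k = 2**k*factorial(k + 2).
Verify: 2**k*(2*k + 5)*factorial(k + 2) matches t_k.
Σ_(k=1)^(5) t_k = s_(6) − s_(1) = 2580480 − (12) = 2580468.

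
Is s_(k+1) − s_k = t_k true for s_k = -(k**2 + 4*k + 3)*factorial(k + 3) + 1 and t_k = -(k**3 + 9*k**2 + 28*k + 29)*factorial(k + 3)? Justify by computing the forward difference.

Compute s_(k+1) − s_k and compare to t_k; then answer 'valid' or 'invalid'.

s_(k+1) = -(4*k + (k + 1)**2 + 7)*factorial(k + 4) + 1
s_(k+1) − s_k = -(k**3 + 9*k**2 + 28*k + 29)*factorial(k + 3)
(s_(k+1) − s_k) − t_k = 0

Valid: the claim telescopes to t_k.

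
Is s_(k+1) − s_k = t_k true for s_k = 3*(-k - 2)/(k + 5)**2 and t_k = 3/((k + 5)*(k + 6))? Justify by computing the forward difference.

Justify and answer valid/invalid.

Invalid: residual 9*(-2*k - 11)/(k**4 + 22*k**3 + 181*k**2 + 660*k + 900) ≠ 0.

s_(k+1) = 3*(-k - 3)/(k + 6)**2
s_(k+1) − s_k = 3*(k**2 + 5*k - 3)/(k**4 + 22*k**3 + 181*k**2 + 660*k + 900)
(s_(k+1) − s_k) − t_k = 9*(-2*k - 11)/(k**4 + 22*k**3 + 181*k**2 + 660*k + 900)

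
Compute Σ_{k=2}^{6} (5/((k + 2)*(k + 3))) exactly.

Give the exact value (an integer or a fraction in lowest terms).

Step 1: r(k) = (k + 2)/(k + 4).
A = k + 2, B = k + 4, C = 1.
f must satisfy (k + 2)·f(k+1) − (k + 3)·f(k) = 1.
From deg A=1, deg B=1, deg C=0: d=1.
Solve for f: f(k) = k/2 (degree 1 ≤ 1).
Certificate R = B(k−1)f/C = k*(k + 3)/2 gives s_k = 5*k/(2*(k + 2)).
Δs = 5/(k**2 + 5*k + 6), as required.
Σ_(k=2)^(6) t_k = s_(7) − s_(2) = 35/18 − (5/4) = 25/36.

Σ = 25/36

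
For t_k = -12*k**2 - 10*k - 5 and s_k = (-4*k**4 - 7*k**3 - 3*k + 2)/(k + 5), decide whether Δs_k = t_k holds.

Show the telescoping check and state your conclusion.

s_(k+1) = (-3*k - 4*(k + 1)**4 - 7*(k + 1)**3 - 1)/(k + 6)
s_(k+1) − s_k = 2*(-6*k**4 - 59*k**3 - 131*k**2 - 98*k - 36)/(k**2 + 11*k + 30)
(s_(k+1) − s_k) − t_k = 3*(8*k**3 + 71*k**2 + 53*k + 26)/(k**2 + 11*k + 30)

Invalid: residual 3*(8*k**3 + 71*k**2 + 53*k + 26)/(k**2 + 11*k + 30) ≠ 0.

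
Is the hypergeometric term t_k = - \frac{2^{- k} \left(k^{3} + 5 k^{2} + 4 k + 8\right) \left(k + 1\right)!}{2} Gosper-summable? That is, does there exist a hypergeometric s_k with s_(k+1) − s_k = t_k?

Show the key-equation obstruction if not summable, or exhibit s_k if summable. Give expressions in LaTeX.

Yes. s_k = - 2^{- k} \left(k - 1\right) \left(k + 4\right) \left(k + 1\right)!.

The ratio is (k**4 + 10*k**3 + 33*k**2 + 52*k + 36)/(2*(k**3 + 5*k**2 + 4*k + 8)).
Take A(k)=k/2 + 1, B(k)=1, C(k)=k**3 + 5*k**2 + 4*k + 8.
Key eq: (k/2 + 1)·f(k+1) = (1)·f(k) + (k**3 + 5*k**2 + 4*k + 8).
From deg A=1, deg B=0, deg C=3: d=2.
Solve for f: f(k) = 2*(k - 1)*(k + 4) (degree 2 ≤ 2).
Then R = B(k−1)f/C = 2*(k - 1)*(k + 4)/(k**3 + 5*k**2 + 4*k + 8), so s_k = R(k)·t_k = -(k - 1)*(k + 4)*factorial(k + 1)/2**k.
Check: Δs_k = -(k**3 + 5*k**2 + 4*k + 8)*factorial(k + 1)/(2*2**k). ✓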